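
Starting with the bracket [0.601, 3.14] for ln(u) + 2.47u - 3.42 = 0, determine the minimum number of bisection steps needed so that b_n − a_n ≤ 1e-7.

Initial width b − a = 3.14 − 0.601 = 2.539000.
After n steps the width is (b−a)/2^n; need (b−a)/2^n ≤ 1e-7.
So n ≥ log₂(2.539000/1e-7) = log₂(25390000.0000) ≈ 24.5978.
Hence n = 25.

25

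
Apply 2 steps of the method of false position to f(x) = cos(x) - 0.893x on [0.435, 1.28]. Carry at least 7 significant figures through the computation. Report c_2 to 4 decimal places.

0.7861

False-position update: c = (a·f(b) − b·f(a))/(f(b) − f(a)); replace the endpoint whose sign matches f(c).
f(0.435000) = 0.518415, f(1.280000) = -0.856325
step 1: c = 0.753650, f(c) = 0.056187 > 0 → new bracket [0.753650, 1.280000]
step 2: c = 0.786059, f(c) = 0.004688 > 0 → new bracket [0.786059, 1.280000]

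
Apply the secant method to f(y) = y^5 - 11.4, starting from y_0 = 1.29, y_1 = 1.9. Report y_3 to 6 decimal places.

Secant update: y_(k+1) = y_k − f(y_k)·(y_k − y_(k-1))/(f(y_k) − f(y_(k-1))).
f(y_0) = -7.827695, f(y_1) = 13.360990
y_2 = 1.900000 - (13.360990)·(1.900000 - 1.290000)/(13.360990 - (-7.827695)) = 1.515351; f(y_2) = -3.409640
y_3 = 1.515351 - (-3.409640)·(1.515351 - 1.900000)/(-3.409640 - (13.360990)) = 1.593554; f(y_3) = -1.123763

1.593554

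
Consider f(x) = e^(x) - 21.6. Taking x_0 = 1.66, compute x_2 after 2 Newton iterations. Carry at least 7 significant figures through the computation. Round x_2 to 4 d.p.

f'(x) = e^(x)
x_0 = 1.660000: f = -16.340689, f' = 5.259311 → x_1 = 1.660000 - (-16.340689)/(5.259311) = 4.767002
x_1 = 4.767002: f = 95.966246, f' = 117.566246 → x_2 = 4.767002 - (95.966246)/(117.566246) = 3.950728

3.9507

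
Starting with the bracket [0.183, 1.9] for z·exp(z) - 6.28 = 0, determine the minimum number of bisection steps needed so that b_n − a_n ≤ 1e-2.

Initial width b − a = 1.9 − 0.183 = 1.717000.
After n steps the width is (b−a)/2^n; need (b−a)/2^n ≤ 1e-2.
So n ≥ log₂(1.717000/1e-2) = log₂(171.7000) ≈ 7.4237.
Hence n = 8.

8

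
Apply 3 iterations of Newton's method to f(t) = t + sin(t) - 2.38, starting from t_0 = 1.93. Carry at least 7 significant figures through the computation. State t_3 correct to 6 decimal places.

1.395247

f'(t) = 1 + cos(t)
t_0 = 1.930000: f = 0.486177, f' = 0.648471 → t_1 = 1.930000 - (0.486177)/(0.648471) = 1.180272
t_1 = 1.180272: f = -0.275019, f' = 1.380673 → t_2 = 1.180272 - (-0.275019)/(1.380673) = 1.379464
t_2 = 1.379464: f = -0.018785, f' = 1.190168 → t_3 = 1.379464 - (-0.018785)/(1.190168) = 1.395247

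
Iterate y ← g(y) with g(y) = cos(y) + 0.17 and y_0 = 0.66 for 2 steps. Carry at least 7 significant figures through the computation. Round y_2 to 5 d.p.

y_1 = g(0.660000) = 0.959992
y_2 = g(0.959992) = 0.743526

0.74353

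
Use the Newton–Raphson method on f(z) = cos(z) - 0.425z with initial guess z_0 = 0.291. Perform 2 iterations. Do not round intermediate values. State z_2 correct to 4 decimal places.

1.1007

f'(z) = -sin(z) - 0.425
z_0 = 0.291000: f = 0.834282, f' = -0.711910 → z_1 = 0.291000 - (0.834282)/(-0.711910) = 1.462893
z_1 = 1.462893: f = -0.514035, f' = -1.419184 → z_2 = 1.462893 - (-0.514035)/(-1.419184) = 1.100688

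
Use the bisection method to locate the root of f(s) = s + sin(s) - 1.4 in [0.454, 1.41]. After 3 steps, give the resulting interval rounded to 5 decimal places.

[0.69300, 0.81250]

f(0.454000) = -0.507436, f(1.410000) = 0.997100 (opposite signs)
step 1: m = 0.932000, f(m) = 0.334814 > 0 → root in [0.454000, 0.932000]
step 2: m = 0.693000, f(m) = -0.068152 < 0 → root in [0.693000, 0.932000]
step 3: m = 0.812500, f(m) = 0.138509 > 0 → root in [0.693000, 0.812500]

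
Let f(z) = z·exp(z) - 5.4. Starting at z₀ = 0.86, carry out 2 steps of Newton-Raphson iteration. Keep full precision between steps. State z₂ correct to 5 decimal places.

1.41137

f'(z) = (z + 1)·exp(z)
z_0 = 0.860000: f = -3.367682, f' = 4.395479 → z_1 = 0.860000 - (-3.367682)/(4.395479) = 1.626169
z_1 = 1.626169: f = 2.868034, f' = 13.352395 → z_2 = 1.626169 - (2.868034)/(13.352395) = 1.411374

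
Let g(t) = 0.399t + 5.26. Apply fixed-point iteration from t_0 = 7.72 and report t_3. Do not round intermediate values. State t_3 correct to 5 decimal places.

t_1 = g(7.720000) = 8.340280
t_2 = g(8.340280) = 8.587772
t_3 = g(8.587772) = 8.686521

8.68652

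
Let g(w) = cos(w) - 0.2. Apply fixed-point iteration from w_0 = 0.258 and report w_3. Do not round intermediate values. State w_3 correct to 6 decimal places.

w_1 = g(0.258000) = 0.766902
w_2 = g(0.766902) = 0.520064
w_3 = g(0.520064) = 0.667788

0.667788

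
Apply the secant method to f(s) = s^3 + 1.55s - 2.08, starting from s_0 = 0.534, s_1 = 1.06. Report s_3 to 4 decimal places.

Secant update: s_(k+1) = s_k − f(s_k)·(s_k − s_(k-1))/(f(s_k) − f(s_(k-1))).
f(s_0) = -1.100027, f(s_1) = 0.754016
s_2 = 1.060000 - (0.754016)·(1.060000 - 0.534000)/(0.754016 - (-1.100027)) = 0.846082; f(s_2) = -0.162900
s_3 = 0.846082 - (-0.162900)·(0.846082 - 1.060000)/(-0.162900 - (0.754016)) = 0.884087; f(s_3) = -0.018654

0.8841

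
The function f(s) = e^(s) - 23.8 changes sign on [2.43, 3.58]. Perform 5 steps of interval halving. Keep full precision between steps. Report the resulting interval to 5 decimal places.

[3.14875, 3.18469]

f(2.430000) = -12.441118, f(3.580000) = 12.073541 (opposite signs)
step 1: m = 3.005000, f(m) = -3.613784 < 0 → root in [3.005000, 3.580000]
step 2: m = 3.292500, f(m) = 3.110055 > 0 → root in [3.005000, 3.292500]
step 3: m = 3.148750, f(m) = -0.493087 < 0 → root in [3.148750, 3.292500]
step 4: m = 3.220625, f(m) = 1.243768 > 0 → root in [3.148750, 3.220625]
step 5: m = 3.184687, f(m) = 0.359737 > 0 → root in [3.148750, 3.184687]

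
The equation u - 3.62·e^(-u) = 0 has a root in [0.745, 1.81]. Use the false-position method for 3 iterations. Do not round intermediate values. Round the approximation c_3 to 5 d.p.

1.14909

False-position update: c = (a·f(b) − b·f(a))/(f(b) − f(a)); replace the endpoint whose sign matches f(c).
f(0.745000) = -0.973538, f(1.810000) = 1.217572
step 1: c = 1.218193, f(c) = 0.147527 > 0 → new bracket [0.745000, 1.218193]
step 2: c = 1.155923, f(c) = 0.016467 > 0 → new bracket [0.745000, 1.155923]
step 3: c = 1.149088, f(c) = 0.001817 > 0 → new bracket [0.745000, 1.149088]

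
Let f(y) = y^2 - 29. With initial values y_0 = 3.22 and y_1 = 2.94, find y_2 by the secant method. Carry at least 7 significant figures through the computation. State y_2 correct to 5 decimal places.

6.24461

f(y_0) = -18.631600, f(y_1) = -20.356400
y_2 = 2.940000 - (-20.356400)·(2.940000 - 3.220000)/(-20.356400 - (-18.631600)) = 6.244610; f(y_2) = 9.995159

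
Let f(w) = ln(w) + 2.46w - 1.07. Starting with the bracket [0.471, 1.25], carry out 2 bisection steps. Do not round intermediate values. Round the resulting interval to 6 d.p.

f(0.471000) = -0.664237, f(1.250000) = 2.228144 (opposite signs)
step 1: m = 0.860500, f(m) = 0.896588 > 0 → root in [0.471000, 0.860500]
step 2: m = 0.665750, f(m) = 0.160904 > 0 → root in [0.471000, 0.665750]

[0.471000, 0.665750]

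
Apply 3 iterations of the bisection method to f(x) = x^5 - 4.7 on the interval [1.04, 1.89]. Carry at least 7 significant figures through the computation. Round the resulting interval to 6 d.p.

f(1.040000) = -3.483347, f(1.890000) = 19.416208 (opposite signs)
step 1: m = 1.465000, f(m) = 2.048203 > 0 → root in [1.040000, 1.465000]
step 2: m = 1.252500, f(m) = -1.617602 < 0 → root in [1.252500, 1.465000]
step 3: m = 1.358750, f(m) = -0.068755 < 0 → root in [1.358750, 1.465000]

[1.358750, 1.465000]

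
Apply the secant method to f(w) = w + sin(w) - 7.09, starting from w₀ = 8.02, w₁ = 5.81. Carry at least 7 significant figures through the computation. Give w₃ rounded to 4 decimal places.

6.6986

f(w_0) = 1.916251, f(w_1) = -1.735724
w_2 = 5.810000 - (-1.735724)·(5.810000 - 8.020000)/(-1.735724 - (1.916251)) = 6.860377; f(w_2) = 0.316050
w_3 = 6.860377 - (0.316050)·(6.860377 - 5.810000)/(0.316050 - (-1.735724)) = 6.698580; f(w_3) = 0.012131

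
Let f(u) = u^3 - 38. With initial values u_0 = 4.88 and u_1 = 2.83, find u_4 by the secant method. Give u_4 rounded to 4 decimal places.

3.3598

Secant update: u_(k+1) = u_k − f(u_k)·(u_k − u_(k-1))/(f(u_k) − f(u_(k-1))).
f(u_0) = 78.214272, f(u_1) = -15.334813
u_2 = 2.830000 - (-15.334813)·(2.830000 - 4.880000)/(-15.334813 - (78.214272)) = 3.166041; f(u_2) = -6.264176
u_3 = 3.166041 - (-6.264176)·(3.166041 - 2.830000)/(-6.264176 - (-15.334813)) = 3.398111; f(u_3) = 1.238540
u_4 = 3.398111 - (1.238540)·(3.398111 - 3.166041)/(1.238540 - (-6.264176)) = 3.359802; f(u_4) = -0.073665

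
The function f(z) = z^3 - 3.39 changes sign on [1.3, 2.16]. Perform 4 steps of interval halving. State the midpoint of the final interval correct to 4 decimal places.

f(1.300000) = -1.193000, f(2.160000) = 6.687696 (opposite signs)
step 1: m = 1.730000, f(m) = 1.787717 > 0 → root in [1.300000, 1.730000]
step 2: m = 1.515000, f(m) = 0.087266 > 0 → root in [1.300000, 1.515000]
step 3: m = 1.407500, f(m) = -0.601663 < 0 → root in [1.407500, 1.515000]
step 4: m = 1.461250, f(m) = -0.269864 < 0 → root in [1.461250, 1.515000]
Midpoint of [1.461250, 1.515000] = 1.488125

1.4881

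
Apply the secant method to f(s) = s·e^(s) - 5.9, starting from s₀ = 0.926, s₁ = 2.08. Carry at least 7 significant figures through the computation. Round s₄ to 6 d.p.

f(s_0) = -3.562414, f(s_1) = 10.749295
s_2 = 2.080000 - (10.749295)·(2.080000 - 0.926000)/(10.749295 - (-3.562414)) = 1.213249; f(s_2) = -1.818147
s_3 = 1.213249 - (-1.818147)·(1.213249 - 2.080000)/(-1.818147 - (10.749295)) = 1.338643; f(s_3) = -0.794597
s_4 = 1.338643 - (-0.794597)·(1.338643 - 1.213249)/(-0.794597 - (-1.818147)) = 1.435988; f(s_4) = 0.136602

1.435988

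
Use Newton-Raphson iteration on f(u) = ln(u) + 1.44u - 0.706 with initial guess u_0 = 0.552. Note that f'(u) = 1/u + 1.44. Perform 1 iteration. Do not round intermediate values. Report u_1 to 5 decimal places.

0.70741

Newton update: u ← u − f(u)/f'(u).
u_0 = 0.552000: f = -0.505327, f' = 3.251594 → u_1 = 0.552000 - (-0.505327)/(3.251594) = 0.707409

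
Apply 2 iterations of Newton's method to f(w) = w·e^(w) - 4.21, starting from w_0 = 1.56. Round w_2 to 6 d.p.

1.233282

Newton update: w ← w − f(w)/f'(w).
f'(w) = (w + 1)·e^(w)
w_0 = 1.560000: f = 3.213761, f' = 12.182582 → w_1 = 1.560000 - (3.213761)/(12.182582) = 1.296200
w_1 = 1.296200: f = 0.528106, f' = 8.393487 → w_2 = 1.296200 - (0.528106)/(8.393487) = 1.233282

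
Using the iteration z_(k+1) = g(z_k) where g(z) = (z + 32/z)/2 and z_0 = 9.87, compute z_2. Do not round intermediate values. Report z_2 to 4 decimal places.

5.7185

z_1 = g(9.870000) = 6.556074
z_2 = g(6.556074) = 5.718522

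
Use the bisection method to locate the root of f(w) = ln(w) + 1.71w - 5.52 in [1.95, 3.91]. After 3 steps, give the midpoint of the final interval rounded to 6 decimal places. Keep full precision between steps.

f(1.950000) = -1.517671, f(3.910000) = 2.529637 (opposite signs)
step 1: m = 2.930000, f(m) = 0.565302 > 0 → root in [1.950000, 2.930000]
step 2: m = 2.440000, f(m) = -0.455602 < 0 → root in [2.440000, 2.930000]
step 3: m = 2.685000, f(m) = 0.059031 > 0 → root in [2.440000, 2.685000]
Midpoint of [2.440000, 2.685000] = 2.562500

2.562500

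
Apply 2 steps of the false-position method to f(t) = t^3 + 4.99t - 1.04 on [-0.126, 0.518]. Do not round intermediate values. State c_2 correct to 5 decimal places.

0.20602

f(-0.126000) = -1.670740, f(0.518000) = 1.683812
step 1: c = 0.194745, f(c) = -0.060835 < 0 → new bracket [0.194745, 0.518000]
step 2: c = 0.206017, f(c) = -0.003231 < 0 → new bracket [0.206017, 0.518000]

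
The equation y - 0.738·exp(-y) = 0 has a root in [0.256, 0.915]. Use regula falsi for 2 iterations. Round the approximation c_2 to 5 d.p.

False-position update: c = (a·f(b) − b·f(a))/(f(b) − f(a)); replace the endpoint whose sign matches f(c).
f(0.256000) = -0.315317, f(0.915000) = 0.619419
step 1: c = 0.478302, f(c) = 0.020864 > 0 → new bracket [0.256000, 0.478302]
step 2: c = 0.464506, f(c) = 0.000713 > 0 → new bracket [0.256000, 0.464506]

0.46451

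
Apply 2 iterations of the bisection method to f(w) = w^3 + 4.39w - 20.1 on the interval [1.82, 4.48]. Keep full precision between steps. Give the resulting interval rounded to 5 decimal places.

[1.82000, 2.48500]

f(1.820000) = -6.081632, f(4.480000) = 89.482592 (opposite signs)
step 1: m = 3.150000, f(m) = 24.984375 > 0 → root in [1.820000, 3.150000]
step 2: m = 2.485000, f(m) = 6.154584 > 0 → root in [1.820000, 2.485000]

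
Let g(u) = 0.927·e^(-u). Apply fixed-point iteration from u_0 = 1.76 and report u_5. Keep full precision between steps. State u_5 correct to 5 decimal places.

u_1 = g(1.760000) = 0.159486
u_2 = g(0.159486) = 0.790344
u_3 = g(0.790344) = 0.420570
u_4 = g(0.420570) = 0.608736
u_5 = g(0.608736) = 0.504324

0.50432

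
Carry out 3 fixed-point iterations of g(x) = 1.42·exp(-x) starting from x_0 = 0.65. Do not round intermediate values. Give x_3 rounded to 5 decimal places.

0.72183

x_1 = g(0.650000) = 0.741305
x_2 = g(0.741305) = 0.676618
x_3 = g(0.676618) = 0.721833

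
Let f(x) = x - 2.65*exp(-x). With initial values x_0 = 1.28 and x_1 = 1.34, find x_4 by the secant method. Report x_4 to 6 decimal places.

0.987333

Secant update: x_(k+1) = x_k − f(x_k)·(x_k − x_(k-1))/(f(x_k) − f(x_(k-1))).
f(x_0) = 0.543201, f(x_1) = 0.646109
x_2 = 1.340000 - (0.646109)·(1.340000 - 1.280000)/(0.646109 - (0.543201)) = 0.963289; f(x_2) = -0.048046
x_3 = 0.963289 - (-0.048046)·(0.963289 - 1.340000)/(-0.048046 - (0.646109)) = 0.989363; f(x_3) = 0.004057
x_4 = 0.989363 - (0.004057)·(0.989363 - 0.963289)/(0.004057 - (-0.048046)) = 0.987333; f(x_4) = 0.000024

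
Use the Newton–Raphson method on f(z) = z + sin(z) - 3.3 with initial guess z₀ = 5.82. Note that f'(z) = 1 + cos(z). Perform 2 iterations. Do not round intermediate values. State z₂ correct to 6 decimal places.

Newton update: z ← z − f(z)/f'(z).
z_0 = 5.820000: f = 2.073200, f' = 1.894634 → z_1 = 5.820000 - (2.073200)/(1.894634) = 4.725752
z_1 = 4.725752: f = 0.425841, f' = 1.013362 → z_2 = 4.725752 - (0.425841)/(1.013362) = 4.305526

4.305526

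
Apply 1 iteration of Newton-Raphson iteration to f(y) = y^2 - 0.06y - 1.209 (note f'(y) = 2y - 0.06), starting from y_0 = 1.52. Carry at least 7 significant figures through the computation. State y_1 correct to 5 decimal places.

1.18101

y_0 = 1.520000: f = 1.010200, f' = 2.980000 → y_1 = 1.520000 - (1.010200)/(2.980000) = 1.181007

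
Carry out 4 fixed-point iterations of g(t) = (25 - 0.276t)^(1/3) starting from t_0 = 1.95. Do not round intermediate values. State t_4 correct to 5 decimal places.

t_1 = g(1.950000) = 2.902883
t_2 = g(2.902883) = 2.892442
t_3 = g(2.892442) = 2.892557
t_4 = g(2.892557) = 2.892555

2.89256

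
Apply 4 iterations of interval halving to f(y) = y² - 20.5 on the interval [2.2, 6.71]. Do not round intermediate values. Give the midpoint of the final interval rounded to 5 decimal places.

4.59594

f(2.200000) = -15.660000, f(6.710000) = 24.524100 (opposite signs)
step 1: m = 4.455000, f(m) = -0.652975 < 0 → root in [4.455000, 6.710000]
step 2: m = 5.582500, f(m) = 10.664306 > 0 → root in [4.455000, 5.582500]
step 3: m = 5.018750, f(m) = 4.687852 > 0 → root in [4.455000, 5.018750]
step 4: m = 4.736875, f(m) = 1.937985 > 0 → root in [4.455000, 4.736875]
Midpoint of [4.455000, 4.736875] = 4.595937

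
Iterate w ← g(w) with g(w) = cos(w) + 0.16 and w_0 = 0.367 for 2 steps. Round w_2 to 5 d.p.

0.61946

w_1 = g(0.367000) = 1.093408
w_2 = g(1.093408) = 0.619461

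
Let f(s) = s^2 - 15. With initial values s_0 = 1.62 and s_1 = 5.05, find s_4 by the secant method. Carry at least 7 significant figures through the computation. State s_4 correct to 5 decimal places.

3.87598

f(s_0) = -12.375600, f(s_1) = 10.502500
s_2 = 5.050000 - (10.502500)·(5.050000 - 1.620000)/(10.502500 - (-12.375600)) = 3.475412; f(s_2) = -2.921509
s_3 = 3.475412 - (-2.921509)·(3.475412 - 5.050000)/(-2.921509 - (10.502500)) = 3.818095; f(s_3) = -0.422152
s_4 = 3.818095 - (-0.422152)·(3.818095 - 3.475412)/(-0.422152 - (-2.921509)) = 3.875975; f(s_4) = 0.023185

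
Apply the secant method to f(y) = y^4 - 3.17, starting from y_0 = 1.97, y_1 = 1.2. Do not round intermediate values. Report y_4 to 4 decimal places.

1.3334

f(y_0) = 11.891385, f(y_1) = -1.096400
y_2 = 1.200000 - (-1.096400)·(1.200000 - 1.970000)/(-1.096400 - (11.891385)) = 1.265002; f(y_2) = -0.609266
y_3 = 1.265002 - (-0.609266)·(1.265002 - 1.200000)/(-0.609266 - (-1.096400)) = 1.346300; f(y_3) = 0.115246
y_4 = 1.346300 - (0.115246)·(1.346300 - 1.265002)/(0.115246 - (-0.609266)) = 1.333368; f(y_4) = -0.009173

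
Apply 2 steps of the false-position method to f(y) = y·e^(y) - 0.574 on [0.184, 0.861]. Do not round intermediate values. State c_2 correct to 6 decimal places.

0.363629

f(0.184000) = -0.352829, f(0.861000) = 1.462717
step 1: c = 0.315567, f(c) = -0.141347 < 0 → new bracket [0.315567, 0.861000]
step 2: c = 0.363629, f(c) = -0.050905 < 0 → new bracket [0.363629, 0.861000]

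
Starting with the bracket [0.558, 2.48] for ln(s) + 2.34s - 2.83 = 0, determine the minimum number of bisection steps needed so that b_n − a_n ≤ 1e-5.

Initial width b − a = 2.48 − 0.558 = 1.922000.
After n steps the width is (b−a)/2^n; need (b−a)/2^n ≤ 1e-5.
So n ≥ log₂(1.922000/1e-5) = log₂(192200.0000) ≈ 17.5522.
Hence n = 18.

18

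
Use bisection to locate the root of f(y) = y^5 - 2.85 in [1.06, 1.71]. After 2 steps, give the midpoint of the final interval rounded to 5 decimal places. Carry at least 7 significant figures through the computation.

f(1.060000) = -1.511774, f(1.710000) = 11.771117 (opposite signs)
step 1: m = 1.385000, f(m) = 2.246228 > 0 → root in [1.060000, 1.385000]
step 2: m = 1.222500, f(m) = -0.119486 < 0 → root in [1.222500, 1.385000]
Midpoint of [1.222500, 1.385000] = 1.303750

1.30375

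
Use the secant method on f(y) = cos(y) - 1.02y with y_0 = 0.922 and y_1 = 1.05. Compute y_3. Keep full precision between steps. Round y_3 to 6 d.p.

0.730947

Secant update: y_(k+1) = y_k − f(y_k)·(y_k − y_(k-1))/(f(y_k) − f(y_(k-1))).
f(y_0) = -0.336212, f(y_1) = -0.573429
y_2 = 1.050000 - (-0.573429)·(1.050000 - 0.922000)/(-0.573429 - (-0.336212)) = 0.740583; f(y_2) = -0.017319
y_3 = 0.740583 - (-0.017319)·(0.740583 - 1.050000)/(-0.017319 - (-0.573429)) = 0.730947; f(y_3) = -0.001023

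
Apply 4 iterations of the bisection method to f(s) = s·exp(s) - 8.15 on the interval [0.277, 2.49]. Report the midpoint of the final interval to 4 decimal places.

1.5910

f(0.277000) = -7.784591, f(2.490000) = 21.882578 (opposite signs)
step 1: m = 1.383500, f(m) = -2.631442 < 0 → root in [1.383500, 2.490000]
step 2: m = 1.936750, f(m) = 5.283631 > 0 → root in [1.383500, 1.936750]
step 3: m = 1.660125, f(m) = 0.582205 > 0 → root in [1.383500, 1.660125]
step 4: m = 1.521813, f(m) = -1.179308 < 0 → root in [1.521813, 1.660125]
Midpoint of [1.521813, 1.660125] = 1.590969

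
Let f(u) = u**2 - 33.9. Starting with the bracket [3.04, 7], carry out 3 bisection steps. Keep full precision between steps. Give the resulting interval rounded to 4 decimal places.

[5.5150, 6.0100]

f(3.040000) = -24.658400, f(7.000000) = 15.100000 (opposite signs)
step 1: m = 5.020000, f(m) = -8.699600 < 0 → root in [5.020000, 7.000000]
step 2: m = 6.010000, f(m) = 2.220100 > 0 → root in [5.020000, 6.010000]
step 3: m = 5.515000, f(m) = -3.484775 < 0 → root in [5.515000, 6.010000]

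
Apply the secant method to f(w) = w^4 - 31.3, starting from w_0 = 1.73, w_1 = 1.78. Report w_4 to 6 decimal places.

2.330357

f(w_0) = -22.342550, f(w_1) = -21.261241
w_2 = 1.780000 - (-21.261241)·(1.780000 - 1.730000)/(-21.261241 - (-22.342550)) = 2.763126; f(w_2) = 26.991161
w_3 = 2.763126 - (26.991161)·(2.763126 - 1.780000)/(26.991161 - (-21.261241)) = 2.213190; f(w_3) = -7.307522
w_4 = 2.213190 - (-7.307522)·(2.213190 - 2.763126)/(-7.307522 - (26.991161)) = 2.330357; f(w_4) = -1.808969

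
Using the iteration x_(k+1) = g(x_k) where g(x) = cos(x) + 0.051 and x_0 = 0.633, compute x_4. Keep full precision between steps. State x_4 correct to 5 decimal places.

x_1 = g(0.633000) = 0.857256
x_2 = g(0.857256) = 0.705514
x_3 = g(0.705514) = 0.812278
x_4 = g(0.812278) = 0.738847

0.73885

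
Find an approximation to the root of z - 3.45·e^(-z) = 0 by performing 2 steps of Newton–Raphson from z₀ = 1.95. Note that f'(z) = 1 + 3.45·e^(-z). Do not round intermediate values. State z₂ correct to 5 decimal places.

z_0 = 1.950000: f = 1.459154, f' = 1.490846 → z_1 = 1.950000 - (1.459154)/(1.490846) = 0.971257
z_1 = 0.971257: f = -0.334936, f' = 2.306193 → z_2 = 0.971257 - (-0.334936)/(2.306193) = 1.116491

1.11649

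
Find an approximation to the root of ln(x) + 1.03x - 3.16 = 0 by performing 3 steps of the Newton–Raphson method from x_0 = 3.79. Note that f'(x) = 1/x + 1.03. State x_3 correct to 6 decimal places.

x_0 = 3.790000: f = 2.076066, f' = 1.293852 → x_1 = 3.790000 - (2.076066)/(1.293852) = 2.185438
x_1 = 2.185438: f = -0.127182, f' = 1.487574 → x_2 = 2.185438 - (-0.127182)/(1.487574) = 2.270935
x_2 = 2.270935: f = -0.000746, f' = 1.470347 → x_3 = 2.270935 - (-0.000746)/(1.470347) = 2.271442

2.271442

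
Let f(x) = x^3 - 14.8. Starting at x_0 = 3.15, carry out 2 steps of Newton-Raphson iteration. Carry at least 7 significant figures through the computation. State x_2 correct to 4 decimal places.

2.4628

Newton update: x ← x − f(x)/f'(x).
f'(x) = 3x^2
x_0 = 3.150000: f = 16.455875, f' = 29.767500 → x_1 = 3.150000 - (16.455875)/(29.767500) = 2.597187
x_1 = 2.597187: f = 2.719005, f' = 20.236134 → x_2 = 2.597187 - (2.719005)/(20.236134) = 2.462823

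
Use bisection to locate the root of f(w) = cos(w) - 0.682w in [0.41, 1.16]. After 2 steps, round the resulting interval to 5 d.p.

[0.78500, 0.97250]

f(0.410000) = 0.637501, f(1.160000) = -0.391780 (opposite signs)
step 1: m = 0.785000, f(m) = 0.172018 > 0 → root in [0.785000, 1.160000]
step 2: m = 0.972500, f(m) = -0.100009 < 0 → root in [0.785000, 0.972500]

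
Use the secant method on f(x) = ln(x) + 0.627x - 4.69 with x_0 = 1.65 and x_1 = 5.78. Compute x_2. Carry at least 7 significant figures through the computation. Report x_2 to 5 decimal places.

f(x_0) = -3.154675, f(x_1) = 0.688464
x_2 = 5.780000 - (0.688464)·(5.780000 - 1.650000)/(0.688464 - (-3.154675)) = 5.040148; f(x_2) = 0.087608

5.04015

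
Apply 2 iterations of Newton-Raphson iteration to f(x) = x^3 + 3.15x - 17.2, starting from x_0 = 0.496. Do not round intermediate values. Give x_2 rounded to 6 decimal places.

3.113472

f'(x) = 3x^2 + 3.15
x_0 = 0.496000: f = -15.515576, f' = 3.888048 → x_1 = 0.496000 - (-15.515576)/(3.888048) = 4.486582
x_1 = 4.486582: f = 87.245046, f' = 63.538266 → x_2 = 4.486582 - (87.245046)/(63.538266) = 3.113472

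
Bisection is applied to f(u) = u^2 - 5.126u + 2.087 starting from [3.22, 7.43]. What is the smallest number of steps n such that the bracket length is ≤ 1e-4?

16

Initial width b − a = 7.43 − 3.22 = 4.210000.
After n steps the width is (b−a)/2^n; need (b−a)/2^n ≤ 1e-4.
So n ≥ log₂(4.210000/1e-4) = log₂(42100.0000) ≈ 15.3615.
Hence n = 16.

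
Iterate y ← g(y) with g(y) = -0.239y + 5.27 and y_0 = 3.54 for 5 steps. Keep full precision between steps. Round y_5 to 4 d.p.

y_1 = g(3.540000) = 4.423940
y_2 = g(4.423940) = 4.212678
y_3 = g(4.212678) = 4.263170
y_4 = g(4.263170) = 4.251102
y_5 = g(4.251102) = 4.253987

4.2540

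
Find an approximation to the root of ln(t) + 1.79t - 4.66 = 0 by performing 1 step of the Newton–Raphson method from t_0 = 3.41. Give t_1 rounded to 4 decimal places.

f'(t) = 1/t + 1.79
t_0 = 3.410000: f = 2.670612, f' = 2.083255 → t_1 = 3.410000 - (2.670612)/(2.083255) = 2.128058

2.1281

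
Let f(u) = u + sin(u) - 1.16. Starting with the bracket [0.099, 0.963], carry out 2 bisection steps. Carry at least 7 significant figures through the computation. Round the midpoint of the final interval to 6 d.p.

0.639000

f(0.099000) = -0.962162, f(0.963000) = 0.623908 (opposite signs)
step 1: m = 0.531000, f(m) = -0.122604 < 0 → root in [0.531000, 0.963000]
step 2: m = 0.747000, f(m) = 0.266441 > 0 → root in [0.531000, 0.747000]
Midpoint of [0.531000, 0.747000] = 0.639000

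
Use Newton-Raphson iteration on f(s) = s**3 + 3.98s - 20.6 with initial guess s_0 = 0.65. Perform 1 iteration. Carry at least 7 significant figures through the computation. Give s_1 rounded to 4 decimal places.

Newton update: s ← s − f(s)/f'(s).
f'(s) = 3s**2 + 3.98
s_0 = 0.650000: f = -17.738375, f' = 5.247500 → s_1 = 0.650000 - (-17.738375)/(5.247500) = 4.030348

4.0303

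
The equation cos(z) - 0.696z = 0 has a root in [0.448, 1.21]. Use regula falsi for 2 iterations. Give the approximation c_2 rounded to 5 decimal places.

f(0.448000) = 0.589507, f(1.210000) = -0.489141
step 1: c = 0.864452, f(c) = 0.047399 > 0 → new bracket [0.864452, 1.210000]
step 2: c = 0.894978, f(c) = 0.002631 > 0 → new bracket [0.894978, 1.210000]

0.89498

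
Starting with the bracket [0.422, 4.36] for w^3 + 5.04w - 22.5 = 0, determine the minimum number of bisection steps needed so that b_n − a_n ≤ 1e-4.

Initial width b − a = 4.36 − 0.422 = 3.938000.
After n steps the width is (b−a)/2^n; need (b−a)/2^n ≤ 1e-4.
So n ≥ log₂(3.938000/1e-4) = log₂(39380.0000) ≈ 15.2652.
Hence n = 16.

16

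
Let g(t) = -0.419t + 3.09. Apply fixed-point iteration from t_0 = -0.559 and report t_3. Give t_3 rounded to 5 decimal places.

2.37889

t_1 = g(-0.559000) = 3.324221
t_2 = g(3.324221) = 1.697151
t_3 = g(1.697151) = 2.378894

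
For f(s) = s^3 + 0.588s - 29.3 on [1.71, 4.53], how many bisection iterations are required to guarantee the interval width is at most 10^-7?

25

Initial width b − a = 4.53 − 1.71 = 2.820000.
After n steps the width is (b−a)/2^n; need (b−a)/2^n ≤ 10^-7.
So n ≥ log₂(2.820000/10^-7) = log₂(28200000.0000) ≈ 24.7492.
Hence n = 25.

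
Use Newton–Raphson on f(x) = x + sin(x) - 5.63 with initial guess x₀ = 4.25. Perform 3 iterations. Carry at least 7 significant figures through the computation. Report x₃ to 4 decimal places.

f'(x) = 1 + cos(x)
x_0 = 4.250000: f = -2.274989, f' = 0.553913 → x_1 = 4.250000 - (-2.274989)/(0.553913) = 8.357128
x_1 = 8.357128: f = 3.603198, f' = 0.517816 → x_2 = 8.357128 - (3.603198)/(0.517816) = 1.398676
x_2 = 1.398676: f = -3.246100, f' = 1.171272 → x_3 = 1.398676 - (-3.246100)/(1.171272) = 4.170108

4.1701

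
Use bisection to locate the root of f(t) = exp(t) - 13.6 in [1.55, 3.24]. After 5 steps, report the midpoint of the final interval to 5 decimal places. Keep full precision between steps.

f(1.550000) = -8.888530, f(3.240000) = 11.933722 (opposite signs)
step 1: m = 2.395000, f(m) = -2.631802 < 0 → root in [2.395000, 3.240000]
step 2: m = 2.817500, f(m) = 3.134961 > 0 → root in [2.395000, 2.817500]
step 3: m = 2.606250, f(m) = -0.051850 < 0 → root in [2.606250, 2.817500]
step 4: m = 2.711875, f(m) = 1.457482 > 0 → root in [2.606250, 2.711875]
step 5: m = 2.659063, f(m) = 0.682893 > 0 → root in [2.606250, 2.659063]
Midpoint of [2.606250, 2.659063] = 2.632656

2.63266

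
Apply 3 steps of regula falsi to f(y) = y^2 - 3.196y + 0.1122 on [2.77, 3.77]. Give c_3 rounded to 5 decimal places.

3.15856

False-position update: c = (a·f(b) − b·f(a))/(f(b) − f(a)); replace the endpoint whose sign matches f(c).
f(2.770000) = -1.067820, f(3.770000) = 2.276180
step 1: c = 3.089324, f(c) = -0.217356 < 0 → new bracket [3.089324, 3.770000]
step 2: c = 3.148657, f(c) = -0.036866 < 0 → new bracket [3.148657, 3.770000]
step 3: c = 3.158560, f(c) = -0.006055 < 0 → new bracket [3.158560, 3.770000]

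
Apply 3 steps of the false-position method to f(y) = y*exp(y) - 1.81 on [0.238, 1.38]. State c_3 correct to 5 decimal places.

f(0.238000) = -1.508047, f(1.380000) = 3.675364
step 1: c = 0.570250, f(c) = -0.801393 < 0 → new bracket [0.570250, 1.380000]
step 2: c = 0.715205, f(c) = -0.347687 < 0 → new bracket [0.715205, 1.380000]
step 3: c = 0.772659, f(c) = -0.136793 < 0 → new bracket [0.772659, 1.380000]

0.77266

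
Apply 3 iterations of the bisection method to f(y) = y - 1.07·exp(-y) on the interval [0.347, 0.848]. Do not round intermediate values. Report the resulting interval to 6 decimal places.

f(0.347000) = -0.409282, f(0.848000) = 0.389750 (opposite signs)
step 1: m = 0.597500, f(m) = 0.008802 > 0 → root in [0.347000, 0.597500]
step 2: m = 0.472250, f(m) = -0.194999 < 0 → root in [0.472250, 0.597500]
step 3: m = 0.534875, f(m) = -0.091869 < 0 → root in [0.534875, 0.597500]

[0.534875, 0.597500]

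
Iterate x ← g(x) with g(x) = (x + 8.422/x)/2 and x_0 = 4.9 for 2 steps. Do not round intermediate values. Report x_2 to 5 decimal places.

x_1 = g(4.900000) = 3.309388
x_2 = g(3.309388) = 2.927135

2.92713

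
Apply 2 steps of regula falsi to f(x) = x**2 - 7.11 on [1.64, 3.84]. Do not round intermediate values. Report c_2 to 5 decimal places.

2.62542

False-position update: c = (a·f(b) − b·f(a))/(f(b) − f(a)); replace the endpoint whose sign matches f(c).
f(1.640000) = -4.420400, f(3.840000) = 7.635600
step 1: c = 2.446642, f(c) = -1.123941 < 0 → new bracket [2.446642, 3.840000]
step 2: c = 2.625425, f(c) = -0.217145 < 0 → new bracket [2.625425, 3.840000]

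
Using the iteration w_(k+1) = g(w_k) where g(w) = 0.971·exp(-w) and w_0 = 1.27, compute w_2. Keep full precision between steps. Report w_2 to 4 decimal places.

w_1 = g(1.270000) = 0.272688
w_2 = g(0.272688) = 0.739252

0.7393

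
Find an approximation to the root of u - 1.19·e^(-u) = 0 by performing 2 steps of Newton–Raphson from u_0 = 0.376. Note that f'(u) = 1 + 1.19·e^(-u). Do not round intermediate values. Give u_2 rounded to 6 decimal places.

u_0 = 0.376000: f = -0.441057, f' = 1.817057 → u_1 = 0.376000 - (-0.441057)/(1.817057) = 0.618731
u_1 = 0.618731: f = -0.022235, f' = 1.640966 → u_2 = 0.618731 - (-0.022235)/(1.640966) = 0.632281

0.632281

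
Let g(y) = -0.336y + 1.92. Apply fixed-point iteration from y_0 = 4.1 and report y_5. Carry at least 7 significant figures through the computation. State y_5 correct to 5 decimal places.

1.42572

y_1 = g(4.100000) = 0.542400
y_2 = g(0.542400) = 1.737754
y_3 = g(1.737754) = 1.336115
y_4 = g(1.336115) = 1.471065
y_5 = g(1.471065) = 1.425722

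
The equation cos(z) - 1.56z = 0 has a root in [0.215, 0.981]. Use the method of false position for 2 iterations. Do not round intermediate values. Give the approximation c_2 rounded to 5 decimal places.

False-position update: c = (a·f(b) − b·f(a))/(f(b) − f(a)); replace the endpoint whose sign matches f(c).
f(0.215000) = 0.641576, f(0.981000) = -0.974168
step 1: c = 0.519162, f(c) = 0.058343 > 0 → new bracket [0.519162, 0.981000]
step 2: c = 0.545258, f(c) = 0.004390 > 0 → new bracket [0.545258, 0.981000]

0.54526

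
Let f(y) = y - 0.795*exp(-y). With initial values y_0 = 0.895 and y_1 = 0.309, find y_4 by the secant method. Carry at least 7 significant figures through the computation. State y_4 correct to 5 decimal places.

Secant update: y_(k+1) = y_k − f(y_k)·(y_k − y_(k-1))/(f(y_k) − f(y_(k-1))).
f(y_0) = 0.570157, f(y_1) = -0.274674
y_2 = 0.309000 - (-0.274674)·(0.309000 - 0.895000)/(-0.274674 - (0.570157)) = 0.499522; f(y_2) = 0.017100
y_3 = 0.499522 - (0.017100)·(0.499522 - 0.309000)/(0.017100 - (-0.274674)) = 0.488356; f(y_3) = 0.000517
y_4 = 0.488356 - (0.000517)·(0.488356 - 0.499522)/(0.000517 - (0.017100)) = 0.488008; f(y_4) = -0.000001

0.48801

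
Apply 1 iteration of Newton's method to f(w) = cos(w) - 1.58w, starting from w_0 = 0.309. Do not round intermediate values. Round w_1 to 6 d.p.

f'(w) = -sin(w) - 1.58
w_0 = 0.309000: f = 0.464418, f' = -1.884106 → w_1 = 0.309000 - (0.464418)/(-1.884106) = 0.555493

0.555493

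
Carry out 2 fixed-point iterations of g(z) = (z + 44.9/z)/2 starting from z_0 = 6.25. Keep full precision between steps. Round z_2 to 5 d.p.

z_1 = g(6.250000) = 6.717000
z_2 = g(6.717000) = 6.700766

6.70077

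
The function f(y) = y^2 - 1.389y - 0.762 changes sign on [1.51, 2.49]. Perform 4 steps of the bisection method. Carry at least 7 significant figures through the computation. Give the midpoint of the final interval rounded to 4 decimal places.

f(1.510000) = -0.579290, f(2.490000) = 1.979490 (opposite signs)
step 1: m = 2.000000, f(m) = 0.460000 > 0 → root in [1.510000, 2.000000]
step 2: m = 1.755000, f(m) = -0.119670 < 0 → root in [1.755000, 2.000000]
step 3: m = 1.877500, f(m) = 0.155159 > 0 → root in [1.755000, 1.877500]
step 4: m = 1.816250, f(m) = 0.013993 > 0 → root in [1.755000, 1.816250]
Midpoint of [1.755000, 1.816250] = 1.785625

1.7856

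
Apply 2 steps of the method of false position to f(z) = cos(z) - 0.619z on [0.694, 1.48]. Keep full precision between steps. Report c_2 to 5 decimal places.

0.94384

f(0.694000) = 0.339108, f(1.480000) = -0.825448
step 1: c = 0.922876, f(c) = 0.032270 > 0 → new bracket [0.922876, 1.480000]
step 2: c = 0.943836, f(c) = 0.002451 > 0 → new bracket [0.943836, 1.480000]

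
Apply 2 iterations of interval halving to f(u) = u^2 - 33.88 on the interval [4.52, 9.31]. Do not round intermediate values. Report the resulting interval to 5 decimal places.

[5.71750, 6.91500]

f(4.520000) = -13.449600, f(9.310000) = 52.796100 (opposite signs)
step 1: m = 6.915000, f(m) = 13.937225 > 0 → root in [4.520000, 6.915000]
step 2: m = 5.717500, f(m) = -1.190194 < 0 → root in [5.717500, 6.915000]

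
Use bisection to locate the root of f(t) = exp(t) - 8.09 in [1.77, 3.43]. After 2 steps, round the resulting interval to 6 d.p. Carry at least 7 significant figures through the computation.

f(1.770000) = -2.219147, f(3.430000) = 22.786643 (opposite signs)
step 1: m = 2.600000, f(m) = 5.373738 > 0 → root in [1.770000, 2.600000]
step 2: m = 2.185000, f(m) = 0.800649 > 0 → root in [1.770000, 2.185000]

[1.770000, 2.185000]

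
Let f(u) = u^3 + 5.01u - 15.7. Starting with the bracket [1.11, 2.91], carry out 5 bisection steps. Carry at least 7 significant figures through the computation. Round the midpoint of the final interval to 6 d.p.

f(1.110000) = -8.771269, f(2.910000) = 23.521271 (opposite signs)
step 1: m = 2.010000, f(m) = 2.490701 > 0 → root in [1.110000, 2.010000]
step 2: m = 1.560000, f(m) = -4.087984 < 0 → root in [1.560000, 2.010000]
step 3: m = 1.785000, f(m) = -1.069738 < 0 → root in [1.785000, 2.010000]
step 4: m = 1.897500, f(m) = 0.638436 > 0 → root in [1.785000, 1.897500]
step 5: m = 1.841250, f(m) = -0.233129 < 0 → root in [1.841250, 1.897500]
Midpoint of [1.841250, 1.897500] = 1.869375

1.869375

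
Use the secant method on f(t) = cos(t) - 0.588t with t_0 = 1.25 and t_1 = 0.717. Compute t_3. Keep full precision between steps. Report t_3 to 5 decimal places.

f(t_0) = -0.419678, f(t_1) = 0.332184
t_2 = 0.717000 - (0.332184)·(0.717000 - 1.250000)/(0.332184 - (-0.419678)) = 0.952488; f(t_2) = 0.019595
t_3 = 0.952488 - (0.019595)·(0.952488 - 0.717000)/(0.019595 - (0.332184)) = 0.967249; f(t_3) = -0.001176

0.96725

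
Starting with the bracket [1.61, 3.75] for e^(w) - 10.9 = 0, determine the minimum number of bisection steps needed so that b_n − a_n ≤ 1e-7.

25

Initial width b − a = 3.75 − 1.61 = 2.140000.
After n steps the width is (b−a)/2^n; need (b−a)/2^n ≤ 1e-7.
So n ≥ log₂(2.140000/1e-7) = log₂(21400000.0000) ≈ 24.3511.
Hence n = 25.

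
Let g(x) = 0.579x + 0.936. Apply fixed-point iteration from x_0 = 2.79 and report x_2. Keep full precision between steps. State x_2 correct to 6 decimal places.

x_1 = g(2.790000) = 2.551410
x_2 = g(2.551410) = 2.413266

2.413266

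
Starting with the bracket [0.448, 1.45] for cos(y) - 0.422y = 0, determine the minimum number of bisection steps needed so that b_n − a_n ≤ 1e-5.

Initial width b − a = 1.45 − 0.448 = 1.002000.
After n steps the width is (b−a)/2^n; need (b−a)/2^n ≤ 1e-5.
So n ≥ log₂(1.002000/1e-5) = log₂(100200.0000) ≈ 16.6125.
Hence n = 17.

17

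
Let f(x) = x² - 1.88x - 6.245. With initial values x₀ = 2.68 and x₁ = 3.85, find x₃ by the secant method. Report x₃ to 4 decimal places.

f(x_0) = -4.101000, f(x_1) = 1.339500
x_2 = 3.850000 - (1.339500)·(3.850000 - 2.680000)/(1.339500 - (-4.101000)) = 3.561935; f(x_2) = -0.254054
x_3 = 3.561935 - (-0.254054)·(3.561935 - 3.850000)/(-0.254054 - (1.339500)) = 3.607861; f(x_3) = -0.011120

3.6079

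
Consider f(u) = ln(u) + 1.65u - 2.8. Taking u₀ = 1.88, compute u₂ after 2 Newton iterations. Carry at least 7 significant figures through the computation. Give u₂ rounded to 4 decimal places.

Newton update: u ← u − f(u)/f'(u).
f'(u) = 1/u + 1.65
u_0 = 1.880000: f = 0.933272, f' = 2.181915 → u_1 = 1.880000 - (0.933272)/(2.181915) = 1.452269
u_1 = 1.452269: f = -0.030628, f' = 2.338577 → u_2 = 1.452269 - (-0.030628)/(2.338577) = 1.465366

1.4654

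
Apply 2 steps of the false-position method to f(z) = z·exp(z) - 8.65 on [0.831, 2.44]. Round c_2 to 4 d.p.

f(0.831000) = -6.742345, f(2.440000) = 19.344219
step 1: c = 1.246863, f(c) = -4.311652 < 0 → new bracket [1.246863, 2.440000]
step 2: c = 1.464331, f(c) = -2.317285 < 0 → new bracket [1.464331, 2.440000]

1.4643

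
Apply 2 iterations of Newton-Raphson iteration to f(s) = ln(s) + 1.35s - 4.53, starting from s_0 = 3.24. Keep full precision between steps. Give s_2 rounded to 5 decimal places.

Newton update: s ← s − f(s)/f'(s).
f'(s) = 1/s + 1.35
s_0 = 3.240000: f = 1.019573, f' = 1.658642 → s_1 = 3.240000 - (1.019573)/(1.658642) = 2.625296
s_1 = 2.625296: f = -0.020656, f' = 1.730909 → s_2 = 2.625296 - (-0.020656)/(1.730909) = 2.637230

2.63723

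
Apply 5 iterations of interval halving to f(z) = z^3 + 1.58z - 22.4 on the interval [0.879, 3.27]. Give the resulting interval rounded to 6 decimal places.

f(0.879000) = -20.332029, f(3.270000) = 17.732383 (opposite signs)
step 1: m = 2.074500, f(m) = -10.194575 < 0 → root in [2.074500, 3.270000]
step 2: m = 2.672250, f(m) = 0.904479 > 0 → root in [2.074500, 2.672250]
step 3: m = 2.373375, f(m) = -5.281062 < 0 → root in [2.373375, 2.672250]
step 4: m = 2.522813, f(m) = -2.357307 < 0 → root in [2.522813, 2.672250]
step 5: m = 2.597531, f(m) = -0.769919 < 0 → root in [2.597531, 2.672250]

[2.597531, 2.672250]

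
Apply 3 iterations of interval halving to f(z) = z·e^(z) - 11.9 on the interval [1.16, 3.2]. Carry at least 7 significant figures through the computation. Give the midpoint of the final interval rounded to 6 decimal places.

1.797500

f(1.160000) = -8.199677, f(3.200000) = 66.604097 (opposite signs)
step 1: m = 2.180000, f(m) = 7.384948 > 0 → root in [1.160000, 2.180000]
step 2: m = 1.670000, f(m) = -3.028680 < 0 → root in [1.670000, 2.180000]
step 3: m = 1.925000, f(m) = 1.296161 > 0 → root in [1.670000, 1.925000]
Midpoint of [1.670000, 1.925000] = 1.797500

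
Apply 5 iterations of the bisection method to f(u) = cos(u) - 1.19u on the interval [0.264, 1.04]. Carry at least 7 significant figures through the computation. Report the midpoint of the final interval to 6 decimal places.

f(0.264000) = 0.651194, f(1.040000) = -0.731380 (opposite signs)
step 1: m = 0.652000, f(m) = 0.018992 > 0 → root in [0.652000, 1.040000]
step 2: m = 0.846000, f(m) = -0.343757 < 0 → root in [0.652000, 0.846000]
step 3: m = 0.749000, f(m) = -0.158940 < 0 → root in [0.652000, 0.749000]
step 4: m = 0.700500, f(m) = -0.069075 < 0 → root in [0.652000, 0.700500]
step 5: m = 0.676250, f(m) = -0.024812 < 0 → root in [0.652000, 0.676250]
Midpoint of [0.652000, 0.676250] = 0.664125

0.664125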